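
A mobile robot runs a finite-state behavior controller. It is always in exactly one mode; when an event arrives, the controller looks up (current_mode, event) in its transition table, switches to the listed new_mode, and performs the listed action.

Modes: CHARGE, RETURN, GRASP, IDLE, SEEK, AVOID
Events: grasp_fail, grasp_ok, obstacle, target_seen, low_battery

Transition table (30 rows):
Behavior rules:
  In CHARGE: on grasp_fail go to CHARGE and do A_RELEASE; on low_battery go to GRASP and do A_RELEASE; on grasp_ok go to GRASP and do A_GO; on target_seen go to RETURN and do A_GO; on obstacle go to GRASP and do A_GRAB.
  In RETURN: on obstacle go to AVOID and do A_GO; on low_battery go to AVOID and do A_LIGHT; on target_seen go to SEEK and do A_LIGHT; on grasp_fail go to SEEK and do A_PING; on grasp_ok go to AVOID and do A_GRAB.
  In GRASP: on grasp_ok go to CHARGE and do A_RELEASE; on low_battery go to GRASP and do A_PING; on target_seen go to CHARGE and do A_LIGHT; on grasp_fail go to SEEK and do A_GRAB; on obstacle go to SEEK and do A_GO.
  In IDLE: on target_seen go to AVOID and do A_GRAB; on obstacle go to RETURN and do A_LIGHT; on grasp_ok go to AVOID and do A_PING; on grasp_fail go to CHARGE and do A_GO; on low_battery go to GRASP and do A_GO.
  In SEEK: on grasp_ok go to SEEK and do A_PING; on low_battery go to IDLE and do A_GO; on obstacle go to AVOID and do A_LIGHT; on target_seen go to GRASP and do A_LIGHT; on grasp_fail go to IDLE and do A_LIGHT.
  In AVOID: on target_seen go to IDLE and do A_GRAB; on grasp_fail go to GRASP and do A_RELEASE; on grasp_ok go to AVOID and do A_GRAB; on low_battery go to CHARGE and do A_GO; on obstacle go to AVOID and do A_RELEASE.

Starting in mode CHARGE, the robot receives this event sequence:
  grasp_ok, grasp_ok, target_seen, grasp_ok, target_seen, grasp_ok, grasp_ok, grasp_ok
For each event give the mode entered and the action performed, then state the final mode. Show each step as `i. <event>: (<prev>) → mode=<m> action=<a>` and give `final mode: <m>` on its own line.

final mode: AVOID

1. grasp_ok: (CHARGE) → mode=GRASP action=A_GO
2. grasp_ok: (GRASP) → mode=CHARGE action=A_RELEASE
3. target_seen: (CHARGE) → mode=RETURN action=A_GO
4. grasp_ok: (RETURN) → mode=AVOID action=A_GRAB
5. target_seen: (AVOID) → mode=IDLE action=A_GRAB
6. grasp_ok: (IDLE) → mode=AVOID action=A_PING
7. grasp_ok: (AVOID) → mode=AVOID action=A_GRAB
8. grasp_ok: (AVOID) → mode=AVOID action=A_GRAB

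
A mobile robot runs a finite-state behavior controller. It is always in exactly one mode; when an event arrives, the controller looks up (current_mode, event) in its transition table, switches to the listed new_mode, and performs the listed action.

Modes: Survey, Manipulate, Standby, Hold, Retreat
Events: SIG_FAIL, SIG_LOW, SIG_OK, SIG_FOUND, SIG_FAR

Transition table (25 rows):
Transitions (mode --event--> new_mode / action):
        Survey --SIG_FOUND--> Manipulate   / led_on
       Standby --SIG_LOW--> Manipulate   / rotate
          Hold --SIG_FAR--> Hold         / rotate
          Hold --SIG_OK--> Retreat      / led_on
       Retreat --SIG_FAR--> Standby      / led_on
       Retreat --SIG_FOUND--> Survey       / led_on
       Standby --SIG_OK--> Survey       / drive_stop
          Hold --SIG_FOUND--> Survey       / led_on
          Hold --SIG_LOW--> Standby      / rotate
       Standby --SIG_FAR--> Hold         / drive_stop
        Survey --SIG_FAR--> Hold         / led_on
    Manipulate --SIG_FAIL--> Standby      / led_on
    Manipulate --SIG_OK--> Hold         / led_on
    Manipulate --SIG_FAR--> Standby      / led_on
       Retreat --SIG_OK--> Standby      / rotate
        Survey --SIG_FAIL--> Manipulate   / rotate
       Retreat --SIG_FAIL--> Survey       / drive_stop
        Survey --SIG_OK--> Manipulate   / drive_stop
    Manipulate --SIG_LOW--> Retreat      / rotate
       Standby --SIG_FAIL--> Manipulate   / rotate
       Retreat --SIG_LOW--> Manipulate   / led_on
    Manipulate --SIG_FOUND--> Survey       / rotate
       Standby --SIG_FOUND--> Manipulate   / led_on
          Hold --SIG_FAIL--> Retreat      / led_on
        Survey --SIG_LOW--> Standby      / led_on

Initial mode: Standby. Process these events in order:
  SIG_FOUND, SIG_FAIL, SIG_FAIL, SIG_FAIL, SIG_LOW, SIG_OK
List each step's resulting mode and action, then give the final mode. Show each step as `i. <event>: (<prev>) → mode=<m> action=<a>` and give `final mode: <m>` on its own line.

final mode: Hold

1. SIG_FOUND: (Standby) → mode=Manipulate action=led_on
2. SIG_FAIL: (Manipulate) → mode=Standby action=led_on
3. SIG_FAIL: (Standby) → mode=Manipulate action=rotate
4. SIG_FAIL: (Manipulate) → mode=Standby action=led_on
5. SIG_LOW: (Standby) → mode=Manipulate action=rotate
6. SIG_OK: (Manipulate) → mode=Hold action=led_on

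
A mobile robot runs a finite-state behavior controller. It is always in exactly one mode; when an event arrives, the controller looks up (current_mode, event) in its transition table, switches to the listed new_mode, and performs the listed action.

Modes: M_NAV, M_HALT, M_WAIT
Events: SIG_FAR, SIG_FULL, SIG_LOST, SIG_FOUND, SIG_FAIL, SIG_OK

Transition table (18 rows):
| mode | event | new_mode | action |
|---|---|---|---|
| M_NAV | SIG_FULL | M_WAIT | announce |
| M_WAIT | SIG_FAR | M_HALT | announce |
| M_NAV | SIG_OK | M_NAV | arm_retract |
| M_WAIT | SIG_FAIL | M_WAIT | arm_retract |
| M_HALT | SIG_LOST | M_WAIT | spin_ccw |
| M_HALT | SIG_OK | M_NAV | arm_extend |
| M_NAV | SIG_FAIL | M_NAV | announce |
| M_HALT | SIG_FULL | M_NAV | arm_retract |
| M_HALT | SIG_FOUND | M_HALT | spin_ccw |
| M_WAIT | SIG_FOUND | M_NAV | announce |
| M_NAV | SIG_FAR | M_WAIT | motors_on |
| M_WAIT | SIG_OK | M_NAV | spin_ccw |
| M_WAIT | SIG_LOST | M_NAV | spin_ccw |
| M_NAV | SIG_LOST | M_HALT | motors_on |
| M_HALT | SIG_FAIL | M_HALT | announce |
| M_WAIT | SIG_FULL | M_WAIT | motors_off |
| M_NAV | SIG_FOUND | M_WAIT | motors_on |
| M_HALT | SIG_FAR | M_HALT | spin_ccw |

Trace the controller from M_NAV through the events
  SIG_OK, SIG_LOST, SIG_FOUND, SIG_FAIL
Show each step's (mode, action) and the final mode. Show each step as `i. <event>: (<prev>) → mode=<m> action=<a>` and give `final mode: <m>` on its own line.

1. SIG_OK: (M_NAV) → mode=M_NAV action=arm_retract
2. SIG_LOST: (M_NAV) → mode=M_HALT action=motors_on
3. SIG_FOUND: (M_HALT) → mode=M_HALT action=spin_ccw
4. SIG_FAIL: (M_HALT) → mode=M_HALT action=announce

final mode: M_HALT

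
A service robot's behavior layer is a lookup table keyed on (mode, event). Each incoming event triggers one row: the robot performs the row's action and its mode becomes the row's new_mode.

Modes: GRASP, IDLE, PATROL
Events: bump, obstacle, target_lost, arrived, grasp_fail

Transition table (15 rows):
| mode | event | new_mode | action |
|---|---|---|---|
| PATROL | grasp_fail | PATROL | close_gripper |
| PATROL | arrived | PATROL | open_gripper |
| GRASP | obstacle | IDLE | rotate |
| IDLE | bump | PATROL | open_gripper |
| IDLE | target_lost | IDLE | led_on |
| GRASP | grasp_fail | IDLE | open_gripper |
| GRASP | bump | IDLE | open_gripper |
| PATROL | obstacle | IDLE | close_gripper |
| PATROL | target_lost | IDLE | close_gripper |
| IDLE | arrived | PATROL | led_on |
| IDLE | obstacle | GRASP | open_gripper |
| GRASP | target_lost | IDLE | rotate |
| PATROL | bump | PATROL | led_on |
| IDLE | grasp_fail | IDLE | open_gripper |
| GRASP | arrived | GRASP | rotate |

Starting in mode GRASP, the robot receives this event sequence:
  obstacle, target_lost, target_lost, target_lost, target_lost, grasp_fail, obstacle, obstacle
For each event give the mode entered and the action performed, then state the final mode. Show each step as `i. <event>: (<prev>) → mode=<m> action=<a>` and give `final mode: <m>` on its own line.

final mode: IDLE

1. obstacle: (GRASP) → mode=IDLE action=rotate
2. target_lost: (IDLE) → mode=IDLE action=led_on
3. target_lost: (IDLE) → mode=IDLE action=led_on
4. target_lost: (IDLE) → mode=IDLE action=led_on
5. target_lost: (IDLE) → mode=IDLE action=led_on
6. grasp_fail: (IDLE) → mode=IDLE action=open_gripper
7. obstacle: (IDLE) → mode=GRASP action=open_gripper
8. obstacle: (GRASP) → mode=IDLE action=rotate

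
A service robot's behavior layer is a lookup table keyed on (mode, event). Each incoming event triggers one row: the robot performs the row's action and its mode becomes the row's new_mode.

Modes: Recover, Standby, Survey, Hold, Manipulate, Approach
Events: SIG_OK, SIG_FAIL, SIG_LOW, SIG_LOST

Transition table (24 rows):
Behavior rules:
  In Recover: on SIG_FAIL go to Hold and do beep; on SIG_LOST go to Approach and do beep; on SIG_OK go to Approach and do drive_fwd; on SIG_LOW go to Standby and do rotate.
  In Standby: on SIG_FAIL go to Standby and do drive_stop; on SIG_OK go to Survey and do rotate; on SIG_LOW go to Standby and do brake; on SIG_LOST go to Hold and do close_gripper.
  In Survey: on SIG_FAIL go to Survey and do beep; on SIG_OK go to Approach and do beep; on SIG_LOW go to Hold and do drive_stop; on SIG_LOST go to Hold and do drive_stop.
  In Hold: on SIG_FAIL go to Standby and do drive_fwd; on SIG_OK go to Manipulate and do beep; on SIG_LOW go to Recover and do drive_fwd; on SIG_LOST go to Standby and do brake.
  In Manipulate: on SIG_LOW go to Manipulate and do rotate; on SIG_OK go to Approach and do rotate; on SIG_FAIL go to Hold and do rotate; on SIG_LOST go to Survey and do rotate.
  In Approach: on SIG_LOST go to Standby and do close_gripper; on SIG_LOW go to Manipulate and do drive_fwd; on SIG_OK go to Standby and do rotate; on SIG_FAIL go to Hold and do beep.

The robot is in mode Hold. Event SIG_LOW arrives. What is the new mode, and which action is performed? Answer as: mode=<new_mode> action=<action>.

mode=Recover action=drive_fwd

current mode = Hold; filter table to that mode:
  (Hold, SIG_FAIL) → (Standby, drive_fwd)
  (Hold, SIG_OK) → (Manipulate, beep)
  (Hold, SIG_LOW) → (Recover, drive_fwd)  ← event matches
  (Hold, SIG_LOST) → (Standby, brake)
event = SIG_LOW selects (Recover, drive_fwd)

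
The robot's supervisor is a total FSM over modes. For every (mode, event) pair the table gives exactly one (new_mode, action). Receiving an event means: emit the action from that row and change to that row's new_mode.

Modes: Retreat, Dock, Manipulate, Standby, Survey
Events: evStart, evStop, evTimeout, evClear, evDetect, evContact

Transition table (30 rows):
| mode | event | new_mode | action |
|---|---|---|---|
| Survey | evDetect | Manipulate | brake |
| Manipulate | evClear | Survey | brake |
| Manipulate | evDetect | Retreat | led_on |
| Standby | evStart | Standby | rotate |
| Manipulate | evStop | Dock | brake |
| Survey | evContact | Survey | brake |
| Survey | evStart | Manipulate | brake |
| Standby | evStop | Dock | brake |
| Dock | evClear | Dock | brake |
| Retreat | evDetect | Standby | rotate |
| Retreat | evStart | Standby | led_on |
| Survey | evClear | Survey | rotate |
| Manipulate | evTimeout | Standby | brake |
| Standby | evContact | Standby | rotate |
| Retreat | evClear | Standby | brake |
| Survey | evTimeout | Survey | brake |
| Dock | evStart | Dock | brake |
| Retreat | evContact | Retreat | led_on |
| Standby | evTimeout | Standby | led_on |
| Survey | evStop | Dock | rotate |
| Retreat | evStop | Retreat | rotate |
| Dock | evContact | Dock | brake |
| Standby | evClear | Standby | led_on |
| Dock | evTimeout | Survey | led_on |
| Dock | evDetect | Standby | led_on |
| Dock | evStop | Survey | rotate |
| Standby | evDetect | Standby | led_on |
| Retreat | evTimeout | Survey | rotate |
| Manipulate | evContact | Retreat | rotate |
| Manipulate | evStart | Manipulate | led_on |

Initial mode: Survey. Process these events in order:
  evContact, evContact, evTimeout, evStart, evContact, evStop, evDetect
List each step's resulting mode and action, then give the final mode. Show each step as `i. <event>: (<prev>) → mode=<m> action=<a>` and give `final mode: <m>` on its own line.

1. evContact: (Survey) → mode=Survey action=brake
2. evContact: (Survey) → mode=Survey action=brake
3. evTimeout: (Survey) → mode=Survey action=brake
4. evStart: (Survey) → mode=Manipulate action=brake
5. evContact: (Manipulate) → mode=Retreat action=rotate
6. evStop: (Retreat) → mode=Retreat action=rotate
7. evDetect: (Retreat) → mode=Standby action=rotate

final mode: Standby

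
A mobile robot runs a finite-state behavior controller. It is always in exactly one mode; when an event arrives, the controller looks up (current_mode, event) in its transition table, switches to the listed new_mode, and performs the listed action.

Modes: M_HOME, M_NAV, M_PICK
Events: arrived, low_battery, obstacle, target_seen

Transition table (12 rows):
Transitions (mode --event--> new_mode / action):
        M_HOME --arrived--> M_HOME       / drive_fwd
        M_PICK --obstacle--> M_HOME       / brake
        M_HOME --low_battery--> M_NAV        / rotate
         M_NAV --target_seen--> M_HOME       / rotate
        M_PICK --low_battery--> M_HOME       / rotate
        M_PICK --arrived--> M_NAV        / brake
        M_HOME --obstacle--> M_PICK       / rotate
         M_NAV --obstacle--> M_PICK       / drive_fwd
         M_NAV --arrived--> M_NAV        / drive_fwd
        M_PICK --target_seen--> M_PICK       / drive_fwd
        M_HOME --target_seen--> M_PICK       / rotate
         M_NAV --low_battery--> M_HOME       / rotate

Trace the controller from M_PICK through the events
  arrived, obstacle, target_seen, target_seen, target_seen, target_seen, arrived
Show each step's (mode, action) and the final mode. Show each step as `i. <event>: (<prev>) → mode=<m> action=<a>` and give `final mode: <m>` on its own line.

final mode: M_NAV

1. arrived: (M_PICK) → mode=M_NAV action=brake
2. obstacle: (M_NAV) → mode=M_PICK action=drive_fwd
3. target_seen: (M_PICK) → mode=M_PICK action=drive_fwd
4. target_seen: (M_PICK) → mode=M_PICK action=drive_fwd
5. target_seen: (M_PICK) → mode=M_PICK action=drive_fwd
6. target_seen: (M_PICK) → mode=M_PICK action=drive_fwd
7. arrived: (M_PICK) → mode=M_NAV action=brake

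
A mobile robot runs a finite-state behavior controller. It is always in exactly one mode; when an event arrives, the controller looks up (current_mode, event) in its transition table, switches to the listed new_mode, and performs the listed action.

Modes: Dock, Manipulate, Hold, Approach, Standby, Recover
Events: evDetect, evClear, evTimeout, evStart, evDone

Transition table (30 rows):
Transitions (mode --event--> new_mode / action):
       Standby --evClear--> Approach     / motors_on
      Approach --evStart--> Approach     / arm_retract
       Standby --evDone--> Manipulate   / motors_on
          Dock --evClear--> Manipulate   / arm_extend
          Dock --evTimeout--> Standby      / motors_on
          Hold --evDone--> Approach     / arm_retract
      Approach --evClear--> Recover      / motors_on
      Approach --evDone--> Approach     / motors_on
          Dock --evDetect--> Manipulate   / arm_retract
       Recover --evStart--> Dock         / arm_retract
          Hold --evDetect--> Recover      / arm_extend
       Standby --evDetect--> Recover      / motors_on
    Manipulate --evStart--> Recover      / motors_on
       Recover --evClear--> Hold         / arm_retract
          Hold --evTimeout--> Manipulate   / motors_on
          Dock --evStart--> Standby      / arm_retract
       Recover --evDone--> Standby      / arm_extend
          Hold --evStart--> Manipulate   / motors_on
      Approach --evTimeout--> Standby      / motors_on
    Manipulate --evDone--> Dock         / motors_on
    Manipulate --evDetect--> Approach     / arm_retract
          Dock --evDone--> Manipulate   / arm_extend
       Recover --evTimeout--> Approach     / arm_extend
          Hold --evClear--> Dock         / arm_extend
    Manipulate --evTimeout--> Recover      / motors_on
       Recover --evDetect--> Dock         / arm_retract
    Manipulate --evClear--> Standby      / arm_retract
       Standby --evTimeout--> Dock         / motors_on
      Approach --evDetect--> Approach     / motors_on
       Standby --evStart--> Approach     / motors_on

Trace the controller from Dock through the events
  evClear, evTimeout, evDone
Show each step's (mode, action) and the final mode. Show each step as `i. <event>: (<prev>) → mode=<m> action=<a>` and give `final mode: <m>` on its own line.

final mode: Standby

1. evClear: (Dock) → mode=Manipulate action=arm_extend
2. evTimeout: (Manipulate) → mode=Recover action=motors_on
3. evDone: (Recover) → mode=Standby action=arm_extend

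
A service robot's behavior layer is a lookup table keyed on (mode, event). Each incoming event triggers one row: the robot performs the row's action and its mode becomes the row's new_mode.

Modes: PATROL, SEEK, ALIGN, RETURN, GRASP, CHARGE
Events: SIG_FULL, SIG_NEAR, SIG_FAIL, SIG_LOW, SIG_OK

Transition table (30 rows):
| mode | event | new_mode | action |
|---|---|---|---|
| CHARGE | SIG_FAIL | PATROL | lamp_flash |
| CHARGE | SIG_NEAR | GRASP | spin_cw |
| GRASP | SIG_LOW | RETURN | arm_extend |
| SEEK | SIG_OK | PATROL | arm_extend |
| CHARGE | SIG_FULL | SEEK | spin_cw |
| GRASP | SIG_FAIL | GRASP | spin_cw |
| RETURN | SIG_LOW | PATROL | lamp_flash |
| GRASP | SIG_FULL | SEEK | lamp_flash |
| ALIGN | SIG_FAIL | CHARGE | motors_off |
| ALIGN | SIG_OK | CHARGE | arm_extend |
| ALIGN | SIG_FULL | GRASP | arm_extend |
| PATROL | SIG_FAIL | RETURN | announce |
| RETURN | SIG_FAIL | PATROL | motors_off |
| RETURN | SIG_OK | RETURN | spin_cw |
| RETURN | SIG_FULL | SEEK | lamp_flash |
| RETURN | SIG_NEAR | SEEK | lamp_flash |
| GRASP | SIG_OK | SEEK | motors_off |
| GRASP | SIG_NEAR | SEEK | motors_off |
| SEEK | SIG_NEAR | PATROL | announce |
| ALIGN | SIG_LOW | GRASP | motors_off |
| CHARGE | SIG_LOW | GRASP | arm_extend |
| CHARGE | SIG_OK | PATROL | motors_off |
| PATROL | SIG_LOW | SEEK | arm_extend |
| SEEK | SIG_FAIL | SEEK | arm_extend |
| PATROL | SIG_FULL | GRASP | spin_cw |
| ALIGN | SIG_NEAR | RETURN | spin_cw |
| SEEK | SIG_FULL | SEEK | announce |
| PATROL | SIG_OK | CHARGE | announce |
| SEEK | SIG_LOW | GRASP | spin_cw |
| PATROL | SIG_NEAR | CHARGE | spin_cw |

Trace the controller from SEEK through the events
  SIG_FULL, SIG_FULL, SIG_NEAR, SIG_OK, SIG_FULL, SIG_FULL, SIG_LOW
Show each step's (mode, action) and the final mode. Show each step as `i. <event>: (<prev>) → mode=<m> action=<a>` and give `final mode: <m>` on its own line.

1. SIG_FULL: (SEEK) → mode=SEEK action=announce
2. SIG_FULL: (SEEK) → mode=SEEK action=announce
3. SIG_NEAR: (SEEK) → mode=PATROL action=announce
4. SIG_OK: (PATROL) → mode=CHARGE action=announce
5. SIG_FULL: (CHARGE) → mode=SEEK action=spin_cw
6. SIG_FULL: (SEEK) → mode=SEEK action=announce
7. SIG_LOW: (SEEK) → mode=GRASP action=spin_cw

final mode: GRASP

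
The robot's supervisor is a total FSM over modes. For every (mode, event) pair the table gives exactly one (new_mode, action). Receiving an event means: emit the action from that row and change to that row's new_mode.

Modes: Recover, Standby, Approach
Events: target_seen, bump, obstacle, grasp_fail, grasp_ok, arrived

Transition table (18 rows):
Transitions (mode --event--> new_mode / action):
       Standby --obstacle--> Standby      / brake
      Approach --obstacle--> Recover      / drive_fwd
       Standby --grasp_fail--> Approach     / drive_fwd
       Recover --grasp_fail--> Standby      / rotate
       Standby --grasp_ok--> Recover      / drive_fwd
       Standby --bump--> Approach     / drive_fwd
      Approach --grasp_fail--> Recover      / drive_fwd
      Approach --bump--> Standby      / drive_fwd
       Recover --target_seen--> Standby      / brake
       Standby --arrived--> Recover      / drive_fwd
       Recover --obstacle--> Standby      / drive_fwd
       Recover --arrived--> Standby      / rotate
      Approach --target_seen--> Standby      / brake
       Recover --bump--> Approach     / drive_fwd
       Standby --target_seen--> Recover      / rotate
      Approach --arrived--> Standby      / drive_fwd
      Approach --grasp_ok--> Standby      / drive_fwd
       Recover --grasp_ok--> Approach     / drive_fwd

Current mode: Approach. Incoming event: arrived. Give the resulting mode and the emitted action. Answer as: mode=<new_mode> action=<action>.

current mode = Approach; filter table to that mode:
  (Approach, obstacle) → (Recover, drive_fwd)
  (Approach, grasp_fail) → (Recover, drive_fwd)
  (Approach, bump) → (Standby, drive_fwd)
  (Approach, target_seen) → (Standby, brake)
  (Approach, arrived) → (Standby, drive_fwd)  ← event matches
  (Approach, grasp_ok) → (Standby, drive_fwd)
event = arrived selects (Standby, drive_fwd)

mode=Standby action=drive_fwd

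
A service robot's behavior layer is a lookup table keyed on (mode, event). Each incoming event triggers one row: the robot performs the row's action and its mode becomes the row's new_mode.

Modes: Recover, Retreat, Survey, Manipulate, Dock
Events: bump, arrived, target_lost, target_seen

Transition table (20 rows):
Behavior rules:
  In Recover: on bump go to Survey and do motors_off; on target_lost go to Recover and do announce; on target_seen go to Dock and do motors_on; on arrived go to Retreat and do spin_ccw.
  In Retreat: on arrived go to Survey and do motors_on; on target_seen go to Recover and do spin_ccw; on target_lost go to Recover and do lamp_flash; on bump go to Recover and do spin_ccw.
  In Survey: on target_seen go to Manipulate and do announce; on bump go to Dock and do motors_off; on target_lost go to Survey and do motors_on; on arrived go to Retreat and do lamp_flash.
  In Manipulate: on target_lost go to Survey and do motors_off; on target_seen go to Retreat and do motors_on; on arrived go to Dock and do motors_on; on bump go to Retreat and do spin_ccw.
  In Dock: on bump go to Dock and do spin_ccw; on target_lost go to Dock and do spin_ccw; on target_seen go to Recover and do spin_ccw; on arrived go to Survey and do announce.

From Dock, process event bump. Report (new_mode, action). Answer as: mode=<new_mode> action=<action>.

current mode = Dock; filter table to that mode:
  (Dock, bump) → (Dock, spin_ccw)  ← event matches
  (Dock, target_lost) → (Dock, spin_ccw)
  (Dock, target_seen) → (Recover, spin_ccw)
  (Dock, arrived) → (Survey, announce)
event = bump selects (Dock, spin_ccw)

mode=Dock action=spin_ccw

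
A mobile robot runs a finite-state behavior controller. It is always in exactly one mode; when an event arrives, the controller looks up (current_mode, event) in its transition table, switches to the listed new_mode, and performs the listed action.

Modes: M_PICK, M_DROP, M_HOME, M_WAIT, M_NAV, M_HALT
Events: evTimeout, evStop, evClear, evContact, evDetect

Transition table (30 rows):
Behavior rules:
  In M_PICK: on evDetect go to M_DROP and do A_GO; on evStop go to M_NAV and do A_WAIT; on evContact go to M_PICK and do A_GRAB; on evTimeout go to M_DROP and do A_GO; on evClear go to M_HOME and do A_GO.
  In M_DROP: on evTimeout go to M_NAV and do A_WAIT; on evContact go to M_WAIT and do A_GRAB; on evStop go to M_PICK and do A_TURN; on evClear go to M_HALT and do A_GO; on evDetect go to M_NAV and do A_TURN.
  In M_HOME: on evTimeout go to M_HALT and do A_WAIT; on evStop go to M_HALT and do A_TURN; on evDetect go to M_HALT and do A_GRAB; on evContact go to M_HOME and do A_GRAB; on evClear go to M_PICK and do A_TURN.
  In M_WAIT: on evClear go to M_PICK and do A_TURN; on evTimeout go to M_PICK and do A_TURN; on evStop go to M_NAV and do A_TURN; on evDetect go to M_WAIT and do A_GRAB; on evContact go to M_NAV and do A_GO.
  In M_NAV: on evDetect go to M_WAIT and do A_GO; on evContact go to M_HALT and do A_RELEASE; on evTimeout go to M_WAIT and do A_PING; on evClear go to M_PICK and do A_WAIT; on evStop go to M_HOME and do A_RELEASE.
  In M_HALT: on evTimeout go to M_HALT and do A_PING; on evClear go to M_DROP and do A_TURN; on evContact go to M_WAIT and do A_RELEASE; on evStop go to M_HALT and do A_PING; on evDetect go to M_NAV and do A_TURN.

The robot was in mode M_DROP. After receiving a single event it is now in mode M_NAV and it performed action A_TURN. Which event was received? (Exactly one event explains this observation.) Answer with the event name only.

try evTimeout: (M_DROP, evTimeout) → (M_NAV, A_WAIT)
try evStop: (M_DROP, evStop) → (M_PICK, A_TURN)
try evClear: (M_DROP, evClear) → (M_HALT, A_GO)
try evContact: (M_DROP, evContact) → (M_WAIT, A_GRAB)
try evDetect: (M_DROP, evDetect) → (M_NAV, A_TURN)  ← matches

evDetect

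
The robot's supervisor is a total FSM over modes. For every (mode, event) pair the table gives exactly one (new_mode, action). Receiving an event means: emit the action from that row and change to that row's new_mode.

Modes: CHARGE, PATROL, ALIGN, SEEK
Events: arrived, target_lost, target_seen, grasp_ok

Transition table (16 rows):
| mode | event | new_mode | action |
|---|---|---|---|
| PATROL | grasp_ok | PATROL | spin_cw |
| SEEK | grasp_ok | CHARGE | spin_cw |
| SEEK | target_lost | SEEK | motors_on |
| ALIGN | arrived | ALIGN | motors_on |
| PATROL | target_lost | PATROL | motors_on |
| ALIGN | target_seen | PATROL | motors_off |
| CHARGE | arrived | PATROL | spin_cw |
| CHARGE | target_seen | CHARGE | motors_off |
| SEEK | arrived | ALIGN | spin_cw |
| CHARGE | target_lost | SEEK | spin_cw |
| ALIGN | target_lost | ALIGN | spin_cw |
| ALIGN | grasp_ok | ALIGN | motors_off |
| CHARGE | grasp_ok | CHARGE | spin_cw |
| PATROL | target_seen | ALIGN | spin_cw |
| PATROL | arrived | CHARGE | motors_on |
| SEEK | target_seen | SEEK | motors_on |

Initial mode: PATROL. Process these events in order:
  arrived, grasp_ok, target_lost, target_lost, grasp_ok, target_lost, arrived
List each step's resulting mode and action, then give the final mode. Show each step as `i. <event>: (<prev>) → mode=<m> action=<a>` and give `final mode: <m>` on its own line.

1. arrived: (PATROL) → mode=CHARGE action=motors_on
2. grasp_ok: (CHARGE) → mode=CHARGE action=spin_cw
3. target_lost: (CHARGE) → mode=SEEK action=spin_cw
4. target_lost: (SEEK) → mode=SEEK action=motors_on
5. grasp_ok: (SEEK) → mode=CHARGE action=spin_cw
6. target_lost: (CHARGE) → mode=SEEK action=spin_cw
7. arrived: (SEEK) → mode=ALIGN action=spin_cw

final mode: ALIGN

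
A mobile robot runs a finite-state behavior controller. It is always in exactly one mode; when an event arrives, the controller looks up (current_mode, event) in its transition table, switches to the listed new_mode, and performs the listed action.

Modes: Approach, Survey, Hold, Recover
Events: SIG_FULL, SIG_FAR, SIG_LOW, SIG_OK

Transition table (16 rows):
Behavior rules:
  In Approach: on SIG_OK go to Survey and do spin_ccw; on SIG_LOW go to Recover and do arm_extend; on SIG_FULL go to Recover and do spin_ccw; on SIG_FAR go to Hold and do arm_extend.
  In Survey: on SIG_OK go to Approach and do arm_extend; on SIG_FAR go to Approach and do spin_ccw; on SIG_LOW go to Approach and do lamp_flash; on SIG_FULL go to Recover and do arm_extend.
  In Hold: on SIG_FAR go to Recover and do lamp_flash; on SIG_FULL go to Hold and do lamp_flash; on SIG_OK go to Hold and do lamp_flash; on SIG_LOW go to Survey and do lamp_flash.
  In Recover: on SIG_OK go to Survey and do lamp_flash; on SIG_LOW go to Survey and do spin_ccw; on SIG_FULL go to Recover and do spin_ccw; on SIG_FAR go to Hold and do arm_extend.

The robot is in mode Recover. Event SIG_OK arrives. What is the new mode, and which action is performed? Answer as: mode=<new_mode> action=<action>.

current mode = Recover; filter table to that mode:
  (Recover, SIG_OK) → (Survey, lamp_flash)  ← event matches
  (Recover, SIG_LOW) → (Survey, spin_ccw)
  (Recover, SIG_FULL) → (Recover, spin_ccw)
  (Recover, SIG_FAR) → (Hold, arm_extend)
event = SIG_OK selects (Survey, lamp_flash)

mode=Survey action=lamp_flash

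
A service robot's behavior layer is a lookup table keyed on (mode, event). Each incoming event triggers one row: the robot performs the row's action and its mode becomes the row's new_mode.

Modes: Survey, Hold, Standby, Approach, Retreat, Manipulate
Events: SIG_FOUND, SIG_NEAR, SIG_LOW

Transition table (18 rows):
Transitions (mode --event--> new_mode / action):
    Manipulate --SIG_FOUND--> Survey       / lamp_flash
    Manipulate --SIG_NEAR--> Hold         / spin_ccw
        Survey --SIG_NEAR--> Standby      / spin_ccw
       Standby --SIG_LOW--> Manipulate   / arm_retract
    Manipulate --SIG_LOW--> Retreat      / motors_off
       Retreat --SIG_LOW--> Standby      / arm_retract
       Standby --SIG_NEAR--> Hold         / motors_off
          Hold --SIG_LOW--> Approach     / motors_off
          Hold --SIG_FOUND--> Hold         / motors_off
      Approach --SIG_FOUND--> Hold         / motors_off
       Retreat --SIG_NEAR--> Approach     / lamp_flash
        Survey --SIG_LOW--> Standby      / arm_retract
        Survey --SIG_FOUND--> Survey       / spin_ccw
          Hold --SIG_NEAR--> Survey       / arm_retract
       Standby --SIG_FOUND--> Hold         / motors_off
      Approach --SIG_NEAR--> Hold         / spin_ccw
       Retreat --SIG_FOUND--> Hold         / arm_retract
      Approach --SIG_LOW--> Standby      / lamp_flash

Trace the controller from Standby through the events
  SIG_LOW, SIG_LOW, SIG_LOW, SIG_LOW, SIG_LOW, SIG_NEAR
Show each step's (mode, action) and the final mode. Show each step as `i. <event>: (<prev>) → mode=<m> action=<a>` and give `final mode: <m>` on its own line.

final mode: Approach

1. SIG_LOW: (Standby) → mode=Manipulate action=arm_retract
2. SIG_LOW: (Manipulate) → mode=Retreat action=motors_off
3. SIG_LOW: (Retreat) → mode=Standby action=arm_retract
4. SIG_LOW: (Standby) → mode=Manipulate action=arm_retract
5. SIG_LOW: (Manipulate) → mode=Retreat action=motors_off
6. SIG_NEAR: (Retreat) → mode=Approach action=lamp_flash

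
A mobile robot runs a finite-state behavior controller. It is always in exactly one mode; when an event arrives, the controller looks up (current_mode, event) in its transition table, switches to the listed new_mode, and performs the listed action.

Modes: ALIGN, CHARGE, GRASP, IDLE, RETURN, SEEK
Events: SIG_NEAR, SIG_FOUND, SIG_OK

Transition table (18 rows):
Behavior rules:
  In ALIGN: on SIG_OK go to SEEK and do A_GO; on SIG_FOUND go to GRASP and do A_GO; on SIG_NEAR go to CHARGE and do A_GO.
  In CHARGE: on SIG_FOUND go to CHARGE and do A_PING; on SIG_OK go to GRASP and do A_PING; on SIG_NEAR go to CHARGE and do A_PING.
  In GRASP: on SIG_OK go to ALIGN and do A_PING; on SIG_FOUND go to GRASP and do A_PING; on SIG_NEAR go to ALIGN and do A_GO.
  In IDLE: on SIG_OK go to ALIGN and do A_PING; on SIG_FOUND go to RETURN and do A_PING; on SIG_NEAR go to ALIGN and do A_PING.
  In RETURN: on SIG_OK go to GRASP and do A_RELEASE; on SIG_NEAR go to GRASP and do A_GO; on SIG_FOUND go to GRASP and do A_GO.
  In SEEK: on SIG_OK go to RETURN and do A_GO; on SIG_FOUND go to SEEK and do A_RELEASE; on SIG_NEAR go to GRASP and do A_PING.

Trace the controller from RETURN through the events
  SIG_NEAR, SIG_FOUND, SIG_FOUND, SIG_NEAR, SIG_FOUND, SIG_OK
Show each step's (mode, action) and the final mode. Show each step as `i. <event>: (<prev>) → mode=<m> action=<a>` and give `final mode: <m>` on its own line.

final mode: ALIGN

1. SIG_NEAR: (RETURN) → mode=GRASP action=A_GO
2. SIG_FOUND: (GRASP) → mode=GRASP action=A_PING
3. SIG_FOUND: (GRASP) → mode=GRASP action=A_PING
4. SIG_NEAR: (GRASP) → mode=ALIGN action=A_GO
5. SIG_FOUND: (ALIGN) → mode=GRASP action=A_GO
6. SIG_OK: (GRASP) → mode=ALIGN action=A_PING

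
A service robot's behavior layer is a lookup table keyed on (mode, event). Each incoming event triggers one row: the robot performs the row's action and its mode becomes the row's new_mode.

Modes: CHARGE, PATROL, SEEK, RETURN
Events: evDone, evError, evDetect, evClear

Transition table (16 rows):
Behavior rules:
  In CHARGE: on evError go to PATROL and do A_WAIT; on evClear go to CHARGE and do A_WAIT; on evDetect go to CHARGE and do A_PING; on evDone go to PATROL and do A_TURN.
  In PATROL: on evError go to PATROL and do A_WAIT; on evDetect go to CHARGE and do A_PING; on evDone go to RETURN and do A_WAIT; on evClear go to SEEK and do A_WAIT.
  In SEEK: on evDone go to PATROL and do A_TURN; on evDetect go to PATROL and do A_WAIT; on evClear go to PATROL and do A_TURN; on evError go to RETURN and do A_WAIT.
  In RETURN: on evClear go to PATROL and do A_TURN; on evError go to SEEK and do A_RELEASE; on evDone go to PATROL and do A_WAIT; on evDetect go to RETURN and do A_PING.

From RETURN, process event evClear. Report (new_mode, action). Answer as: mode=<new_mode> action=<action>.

mode=PATROL action=A_TURN

current mode = RETURN; filter table to that mode:
  (RETURN, evClear) → (PATROL, A_TURN)  ← event matches
  (RETURN, evError) → (SEEK, A_RELEASE)
  (RETURN, evDone) → (PATROL, A_WAIT)
  (RETURN, evDetect) → (RETURN, A_PING)
event = evClear selects (PATROL, A_TURN)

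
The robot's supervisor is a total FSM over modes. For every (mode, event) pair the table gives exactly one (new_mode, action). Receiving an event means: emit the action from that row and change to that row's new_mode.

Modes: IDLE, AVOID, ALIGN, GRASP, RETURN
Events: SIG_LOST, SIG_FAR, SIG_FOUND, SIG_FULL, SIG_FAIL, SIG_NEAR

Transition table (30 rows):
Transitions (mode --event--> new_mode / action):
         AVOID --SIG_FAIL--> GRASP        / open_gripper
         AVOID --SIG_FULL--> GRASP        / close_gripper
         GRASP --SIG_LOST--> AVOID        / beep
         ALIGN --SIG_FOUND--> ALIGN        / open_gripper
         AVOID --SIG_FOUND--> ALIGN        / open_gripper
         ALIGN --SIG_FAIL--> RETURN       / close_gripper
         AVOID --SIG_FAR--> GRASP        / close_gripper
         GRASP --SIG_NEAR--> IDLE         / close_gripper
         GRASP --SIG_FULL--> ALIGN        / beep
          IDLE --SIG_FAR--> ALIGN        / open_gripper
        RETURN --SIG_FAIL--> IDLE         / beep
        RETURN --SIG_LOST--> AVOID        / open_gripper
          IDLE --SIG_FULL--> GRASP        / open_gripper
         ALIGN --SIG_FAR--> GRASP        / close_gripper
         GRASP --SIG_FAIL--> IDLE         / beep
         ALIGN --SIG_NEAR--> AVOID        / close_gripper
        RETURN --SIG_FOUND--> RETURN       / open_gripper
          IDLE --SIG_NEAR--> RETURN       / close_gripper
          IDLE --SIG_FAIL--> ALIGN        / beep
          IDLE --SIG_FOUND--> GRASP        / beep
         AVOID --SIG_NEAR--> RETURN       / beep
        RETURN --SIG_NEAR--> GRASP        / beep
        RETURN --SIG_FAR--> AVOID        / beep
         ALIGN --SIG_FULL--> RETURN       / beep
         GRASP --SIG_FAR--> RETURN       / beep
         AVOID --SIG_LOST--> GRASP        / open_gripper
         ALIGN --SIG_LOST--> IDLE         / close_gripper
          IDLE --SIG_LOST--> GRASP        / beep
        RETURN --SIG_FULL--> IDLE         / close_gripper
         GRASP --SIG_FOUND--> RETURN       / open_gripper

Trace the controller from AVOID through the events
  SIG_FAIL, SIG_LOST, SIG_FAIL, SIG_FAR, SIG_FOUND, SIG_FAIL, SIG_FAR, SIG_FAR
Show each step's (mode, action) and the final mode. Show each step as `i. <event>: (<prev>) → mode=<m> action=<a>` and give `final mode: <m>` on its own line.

1. SIG_FAIL: (AVOID) → mode=GRASP action=open_gripper
2. SIG_LOST: (GRASP) → mode=AVOID action=beep
3. SIG_FAIL: (AVOID) → mode=GRASP action=open_gripper
4. SIG_FAR: (GRASP) → mode=RETURN action=beep
5. SIG_FOUND: (RETURN) → mode=RETURN action=open_gripper
6. SIG_FAIL: (RETURN) → mode=IDLE action=beep
7. SIG_FAR: (IDLE) → mode=ALIGN action=open_gripper
8. SIG_FAR: (ALIGN) → mode=GRASP action=close_gripper

final mode: GRASP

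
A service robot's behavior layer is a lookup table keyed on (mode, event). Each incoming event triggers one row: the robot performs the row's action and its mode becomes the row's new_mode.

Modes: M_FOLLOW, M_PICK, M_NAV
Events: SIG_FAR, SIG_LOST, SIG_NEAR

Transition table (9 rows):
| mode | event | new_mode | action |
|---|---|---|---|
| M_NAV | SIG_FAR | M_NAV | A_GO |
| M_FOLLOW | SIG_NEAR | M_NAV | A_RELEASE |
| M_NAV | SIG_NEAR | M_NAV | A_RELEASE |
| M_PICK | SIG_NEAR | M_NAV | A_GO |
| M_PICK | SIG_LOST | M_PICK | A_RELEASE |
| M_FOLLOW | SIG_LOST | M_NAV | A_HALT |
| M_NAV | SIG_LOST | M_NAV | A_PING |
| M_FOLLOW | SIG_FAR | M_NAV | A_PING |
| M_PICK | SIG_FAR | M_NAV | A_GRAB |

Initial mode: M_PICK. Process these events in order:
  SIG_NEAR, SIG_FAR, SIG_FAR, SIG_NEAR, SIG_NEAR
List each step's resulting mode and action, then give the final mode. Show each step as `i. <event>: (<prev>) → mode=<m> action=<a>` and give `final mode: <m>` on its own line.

final mode: M_NAV

1. SIG_NEAR: (M_PICK) → mode=M_NAV action=A_GO
2. SIG_FAR: (M_NAV) → mode=M_NAV action=A_GO
3. SIG_FAR: (M_NAV) → mode=M_NAV action=A_GO
4. SIG_NEAR: (M_NAV) → mode=M_NAV action=A_RELEASE
5. SIG_NEAR: (M_NAV) → mode=M_NAV action=A_RELEASE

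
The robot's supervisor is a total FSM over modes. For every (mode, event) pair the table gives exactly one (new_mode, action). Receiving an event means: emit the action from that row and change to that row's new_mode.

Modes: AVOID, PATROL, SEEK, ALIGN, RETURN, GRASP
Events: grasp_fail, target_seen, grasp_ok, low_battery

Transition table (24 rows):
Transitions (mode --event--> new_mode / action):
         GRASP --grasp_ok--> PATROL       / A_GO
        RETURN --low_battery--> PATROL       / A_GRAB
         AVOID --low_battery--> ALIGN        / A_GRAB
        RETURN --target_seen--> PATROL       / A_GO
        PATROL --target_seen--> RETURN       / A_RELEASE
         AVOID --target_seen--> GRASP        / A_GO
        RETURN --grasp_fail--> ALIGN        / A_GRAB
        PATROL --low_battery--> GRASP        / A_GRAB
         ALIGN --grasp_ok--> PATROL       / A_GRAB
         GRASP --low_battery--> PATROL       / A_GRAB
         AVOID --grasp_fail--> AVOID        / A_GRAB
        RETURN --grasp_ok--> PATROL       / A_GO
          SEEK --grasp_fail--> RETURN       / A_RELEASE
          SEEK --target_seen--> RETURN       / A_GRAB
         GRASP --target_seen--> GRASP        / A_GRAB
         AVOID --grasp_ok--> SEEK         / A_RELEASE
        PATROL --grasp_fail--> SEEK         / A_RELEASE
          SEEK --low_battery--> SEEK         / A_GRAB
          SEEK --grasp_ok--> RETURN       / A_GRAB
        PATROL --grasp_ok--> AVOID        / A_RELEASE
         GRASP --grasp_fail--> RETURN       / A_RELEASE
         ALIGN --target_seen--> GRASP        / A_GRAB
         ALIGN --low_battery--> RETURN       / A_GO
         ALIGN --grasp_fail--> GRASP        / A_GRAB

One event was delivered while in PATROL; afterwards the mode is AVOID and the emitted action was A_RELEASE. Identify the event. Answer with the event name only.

grasp_ok

try grasp_fail: (PATROL, grasp_fail) → (SEEK, A_RELEASE)
try target_seen: (PATROL, target_seen) → (RETURN, A_RELEASE)
try grasp_ok: (PATROL, grasp_ok) → (AVOID, A_RELEASE)  ← matches
try low_battery: (PATROL, low_battery) → (GRASP, A_GRAB)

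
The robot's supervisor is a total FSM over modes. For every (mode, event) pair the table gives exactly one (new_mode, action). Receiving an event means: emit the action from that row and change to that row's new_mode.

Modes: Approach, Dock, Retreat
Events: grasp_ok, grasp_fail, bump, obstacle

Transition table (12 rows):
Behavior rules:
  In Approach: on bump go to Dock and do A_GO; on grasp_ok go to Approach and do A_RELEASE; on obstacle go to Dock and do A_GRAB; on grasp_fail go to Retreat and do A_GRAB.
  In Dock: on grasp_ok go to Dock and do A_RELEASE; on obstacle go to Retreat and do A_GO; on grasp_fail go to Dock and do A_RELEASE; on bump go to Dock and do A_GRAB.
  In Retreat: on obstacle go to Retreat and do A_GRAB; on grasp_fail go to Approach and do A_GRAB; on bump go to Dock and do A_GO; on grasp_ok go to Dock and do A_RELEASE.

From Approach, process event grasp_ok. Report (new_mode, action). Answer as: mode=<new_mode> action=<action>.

current mode = Approach; filter table to that mode:
  (Approach, bump) → (Dock, A_GO)
  (Approach, grasp_ok) → (Approach, A_RELEASE)  ← event matches
  (Approach, obstacle) → (Dock, A_GRAB)
  (Approach, grasp_fail) → (Retreat, A_GRAB)
event = grasp_ok selects (Approach, A_RELEASE)

mode=Approach action=A_RELEASE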